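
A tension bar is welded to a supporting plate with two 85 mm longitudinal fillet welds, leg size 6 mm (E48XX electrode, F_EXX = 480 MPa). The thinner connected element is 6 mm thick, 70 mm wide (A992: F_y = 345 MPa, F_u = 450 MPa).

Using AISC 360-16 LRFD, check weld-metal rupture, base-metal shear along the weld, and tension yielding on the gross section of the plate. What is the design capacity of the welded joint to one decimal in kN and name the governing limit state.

130.4 kN (gross-section yield governs)

Weld metal: throat = 0.707×6 = 4.242 mm, L = 2×85 = 170 mm. φR_n = 0.75 × 0.6 × 480 × 4.242 × 170 = 155.8 kN.
Base metal shear (6 mm plate): yield φR_n = 1.0×0.6×345×6×170 = 211.1 kN; rupture φR_n = 0.75×0.6×450×6×170 = 206.6 kN; take 206.6 kN (rupture).
Tension yield (gross): A_g = 70×6 = 420 mm². φR_n = 0.90 × 345 × 420 = 130.4 kN.
Governing: min(155.8, 206.6, 130.4) = 130.4 kN → gross-section yield.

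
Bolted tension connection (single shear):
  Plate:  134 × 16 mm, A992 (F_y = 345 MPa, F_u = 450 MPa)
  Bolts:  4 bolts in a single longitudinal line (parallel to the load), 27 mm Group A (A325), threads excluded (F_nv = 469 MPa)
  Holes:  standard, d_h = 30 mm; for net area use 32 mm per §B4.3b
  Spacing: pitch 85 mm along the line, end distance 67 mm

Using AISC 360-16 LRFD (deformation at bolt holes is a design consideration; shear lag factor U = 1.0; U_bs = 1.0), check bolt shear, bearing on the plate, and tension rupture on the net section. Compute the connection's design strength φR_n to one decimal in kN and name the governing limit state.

550.8 kN (net-section rupture governs)

Bolt shear: A_b = π(27)²/4 = 572.56 mm². φR_n = 0.75 × 469 × 572.56 × 4 × 1 = 805.6 kN.
Bearing (16 mm plate, F_u = 450 MPa): end bolts L_c = 67 − 30/2 = 52, R_n = min(1.2×52×16×450, 2.4×27×16×450) = 449.28 kN/bolt; interior L_c = 85 − 30 = 55, R_n = 466.56 kN/bolt. φR_n = 0.75 × (1×449.28 + 3×466.56) = 1386.7 kN.
Tension rupture (net): A_n = (134 − 1×32)×16 = 1632 mm² (U = 1.0, A_e = A_n). φR_n = 0.75 × 450 × 1632 = 550.8 kN.
Governing: min(805.6, 1386.7, 550.8) = 550.8 kN → net-section rupture.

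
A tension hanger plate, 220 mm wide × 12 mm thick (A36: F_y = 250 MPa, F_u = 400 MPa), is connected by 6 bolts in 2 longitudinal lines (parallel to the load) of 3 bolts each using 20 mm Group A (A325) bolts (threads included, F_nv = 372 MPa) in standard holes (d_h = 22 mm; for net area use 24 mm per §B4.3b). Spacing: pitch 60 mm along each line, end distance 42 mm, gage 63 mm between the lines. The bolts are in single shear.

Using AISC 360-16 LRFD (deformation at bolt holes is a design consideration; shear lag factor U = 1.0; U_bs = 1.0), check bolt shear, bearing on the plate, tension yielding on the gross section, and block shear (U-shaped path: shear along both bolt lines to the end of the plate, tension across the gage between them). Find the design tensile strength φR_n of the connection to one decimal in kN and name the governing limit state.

Bolt shear: A_b = π(20)²/4 = 314.16 mm². φR_n = 0.75 × 372 × 314.16 × 6 × 1 = 525.9 kN.
Bearing (12 mm plate, F_u = 400 MPa): end bolts L_c = 42 − 22/2 = 31, R_n = min(1.2×31×12×400, 2.4×20×12×400) = 178.56 kN/bolt; interior L_c = 60 − 22 = 38, R_n = 218.88 kN/bolt. φR_n = 0.75 × (2×178.56 + 4×218.88) = 924.5 kN.
Tension yield (gross): A_g = 220×12 = 2640 mm². φR_n = 0.90 × 250 × 2640 = 594.0 kN.
Block shear: shear path 2×[42+2×60] = 2×162 mm, A_gv = 3888, A_nv = 2×(162 − 2.5×24)×12 = 2448 mm²; tension across gage: (63 − 1×24)×12 = 468 mm². R_n = min(0.6×400×2448, 0.6×250×3888) + 1.0×400×468 = min(587.52, 583.2) + 187.2 = 770.4 kN. φR_n = 0.75 × 770.4 = 577.8 kN.
Governing: min(525.9, 924.5, 594.0, 577.8) = 525.9 kN → bolt shear.

525.9 kN (bolt shear governs)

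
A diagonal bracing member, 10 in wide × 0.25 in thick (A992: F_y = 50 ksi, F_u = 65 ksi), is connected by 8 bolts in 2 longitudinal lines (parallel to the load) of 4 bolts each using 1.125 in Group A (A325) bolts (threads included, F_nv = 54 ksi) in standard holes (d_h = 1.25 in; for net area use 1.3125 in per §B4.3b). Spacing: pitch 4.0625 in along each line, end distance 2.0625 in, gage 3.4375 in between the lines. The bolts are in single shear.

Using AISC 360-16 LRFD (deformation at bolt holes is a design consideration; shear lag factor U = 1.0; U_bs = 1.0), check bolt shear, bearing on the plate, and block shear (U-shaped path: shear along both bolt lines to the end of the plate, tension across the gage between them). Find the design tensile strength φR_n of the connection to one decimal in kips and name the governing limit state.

Bolt shear: A_b = π(1.125)²/4 = 0.99402 in². φR_n = 0.75 × 54 × 0.99402 × 8 × 1 = 322.1 kips.
Bearing (0.25 in plate, F_u = 65 ksi): end bolts L_c = 2.0625 − 1.25/2 = 1.4375, R_n = min(1.2×1.4375×0.25×65, 2.4×1.125×0.25×65) = 28.031 kips/bolt; interior L_c = 4.0625 − 1.25 = 2.8125, R_n = 43.875 kips/bolt. φR_n = 0.75 × (2×28.031 + 6×43.875) = 239.5 kips.
Block shear: shear path 2×[2.0625+3×4.0625] = 2×14.25 in, A_gv = 7.125, A_nv = 2×(14.25 − 3.5×1.3125)×0.25 = 4.8281 in²; tension across gage: (3.4375 − 1×1.3125)×0.25 = 0.53125 in². R_n = min(0.6×65×4.8281, 0.6×50×7.125) + 1.0×65×0.53125 = min(188.3, 213.75) + 34.531 = 222.83 kips. φR_n = 0.75 × 222.83 = 167.1 kips.
Governing: min(322.1, 239.5, 167.1) = 167.1 kips → block shear.

167.1 kips (block shear governs)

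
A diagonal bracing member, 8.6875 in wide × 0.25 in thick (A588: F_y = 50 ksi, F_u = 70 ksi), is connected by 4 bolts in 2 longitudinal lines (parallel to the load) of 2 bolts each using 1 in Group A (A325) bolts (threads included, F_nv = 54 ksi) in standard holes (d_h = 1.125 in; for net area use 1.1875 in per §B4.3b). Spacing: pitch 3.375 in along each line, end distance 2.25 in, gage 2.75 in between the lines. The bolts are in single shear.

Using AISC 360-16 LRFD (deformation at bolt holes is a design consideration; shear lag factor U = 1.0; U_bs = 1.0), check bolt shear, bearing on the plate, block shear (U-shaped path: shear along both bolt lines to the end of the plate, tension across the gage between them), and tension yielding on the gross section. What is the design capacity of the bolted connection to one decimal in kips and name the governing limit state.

Bolt shear: A_b = π(1)²/4 = 0.7854 in². φR_n = 0.75 × 54 × 0.7854 × 4 × 1 = 127.2 kips.
Bearing (0.25 in plate, F_u = 70 ksi): end bolts L_c = 2.25 − 1.125/2 = 1.6875, R_n = min(1.2×1.6875×0.25×70, 2.4×1×0.25×70) = 35.438 kips/bolt; interior L_c = 3.375 − 1.125 = 2.25, R_n = 42 kips/bolt. φR_n = 0.75 × (2×35.438 + 2×42) = 116.2 kips.
Block shear: shear path 2×[2.25+1×3.375] = 2×5.625 in, A_gv = 2.8125, A_nv = 2×(5.625 − 1.5×1.1875)×0.25 = 1.9219 in²; tension across gage: (2.75 − 1×1.1875)×0.25 = 0.39063 in². R_n = min(0.6×70×1.9219, 0.6×50×2.8125) + 1.0×70×0.39063 = min(80.72, 84.375) + 27.344 = 108.06 kips. φR_n = 0.75 × 108.06 = 81.0 kips.
Tension yield (gross): A_g = 8.6875×0.25 = 2.1719 in². φR_n = 0.90 × 50 × 2.1719 = 97.7 kips.
Governing: min(127.2, 116.2, 81.0, 97.7) = 81.0 kips → block shear.

81.0 kips (block shear governs)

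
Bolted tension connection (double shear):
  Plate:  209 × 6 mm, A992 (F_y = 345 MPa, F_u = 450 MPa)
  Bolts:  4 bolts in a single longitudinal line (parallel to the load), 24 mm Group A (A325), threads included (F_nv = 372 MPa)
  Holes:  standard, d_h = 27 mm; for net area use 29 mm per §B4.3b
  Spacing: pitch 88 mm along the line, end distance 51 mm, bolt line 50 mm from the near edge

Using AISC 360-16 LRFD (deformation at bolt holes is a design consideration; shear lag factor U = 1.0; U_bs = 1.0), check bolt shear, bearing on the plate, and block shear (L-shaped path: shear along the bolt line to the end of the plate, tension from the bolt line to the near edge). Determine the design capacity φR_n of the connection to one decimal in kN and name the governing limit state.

331.3 kN (block shear governs)

Bolt shear: A_b = π(24)²/4 = 452.39 mm². φR_n = 0.75 × 372 × 452.39 × 4 × 2 = 1009.7 kN.
Bearing (6 mm plate, F_u = 450 MPa): end bolts L_c = 51 − 27/2 = 37.5, R_n = min(1.2×37.5×6×450, 2.4×24×6×450) = 121.5 kN/bolt; interior L_c = 88 − 27 = 61, R_n = 155.52 kN/bolt. φR_n = 0.75 × (1×121.5 + 3×155.52) = 441.0 kN.
Block shear: shear path 1×[51+3×88] = 1×315 mm, A_gv = 1890, A_nv = 1×(315 − 3.5×29)×6 = 1281 mm²; tension to near edge: (50 − 0.5×29)×6 = 213 mm². R_n = min(0.6×450×1281, 0.6×345×1890) + 1.0×450×213 = min(345.87, 391.23) + 95.85 = 441.72 kN. φR_n = 0.75 × 441.72 = 331.3 kN.
Governing: min(1009.7, 441.0, 331.3) = 331.3 kN → block shear.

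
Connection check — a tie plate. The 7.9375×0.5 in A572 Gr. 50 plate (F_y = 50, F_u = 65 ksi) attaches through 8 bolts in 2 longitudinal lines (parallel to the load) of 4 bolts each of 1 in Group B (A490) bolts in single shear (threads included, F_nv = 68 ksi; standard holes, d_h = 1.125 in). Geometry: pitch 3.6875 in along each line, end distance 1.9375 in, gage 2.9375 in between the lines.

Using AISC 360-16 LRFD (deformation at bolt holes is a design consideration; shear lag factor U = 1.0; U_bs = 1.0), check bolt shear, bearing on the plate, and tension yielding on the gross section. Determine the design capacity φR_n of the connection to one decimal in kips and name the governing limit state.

178.6 kips (gross-section yield governs)

Bolt shear: A_b = π(1)²/4 = 0.7854 in². φR_n = 0.75 × 68 × 0.7854 × 8 × 1 = 320.4 kips.
Bearing (0.5 in plate, F_u = 65 ksi): end bolts L_c = 1.9375 − 1.125/2 = 1.375, R_n = min(1.2×1.375×0.5×65, 2.4×1×0.5×65) = 53.625 kips/bolt; interior L_c = 3.6875 − 1.125 = 2.5625, R_n = 78 kips/bolt. φR_n = 0.75 × (2×53.625 + 6×78) = 431.4 kips.
Tension yield (gross): A_g = 7.9375×0.5 = 3.9688 in². φR_n = 0.90 × 50 × 3.9688 = 178.6 kips.
Governing: min(320.4, 431.4, 178.6) = 178.6 kips → gross-section yield.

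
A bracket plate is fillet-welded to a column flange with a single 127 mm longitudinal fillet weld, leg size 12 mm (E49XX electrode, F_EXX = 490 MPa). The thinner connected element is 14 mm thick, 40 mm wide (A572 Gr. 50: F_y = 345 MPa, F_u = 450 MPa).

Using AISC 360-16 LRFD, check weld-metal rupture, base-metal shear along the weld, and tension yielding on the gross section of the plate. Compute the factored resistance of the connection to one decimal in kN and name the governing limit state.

173.9 kN (gross-section yield governs)

Weld metal: throat = 0.707×12 = 8.484 mm, L = 127 mm. φR_n = 0.75 × 0.6 × 490 × 8.484 × 127 = 237.6 kN.
Base metal shear (14 mm plate): yield φR_n = 1.0×0.6×345×14×127 = 368.0 kN; rupture φR_n = 0.75×0.6×450×14×127 = 360.0 kN; take 360.0 kN (rupture).
Tension yield (gross): A_g = 40×14 = 560 mm². φR_n = 0.90 × 345 × 560 = 173.9 kN.
Governing: min(237.6, 360.0, 173.9) = 173.9 kN → gross-section yield.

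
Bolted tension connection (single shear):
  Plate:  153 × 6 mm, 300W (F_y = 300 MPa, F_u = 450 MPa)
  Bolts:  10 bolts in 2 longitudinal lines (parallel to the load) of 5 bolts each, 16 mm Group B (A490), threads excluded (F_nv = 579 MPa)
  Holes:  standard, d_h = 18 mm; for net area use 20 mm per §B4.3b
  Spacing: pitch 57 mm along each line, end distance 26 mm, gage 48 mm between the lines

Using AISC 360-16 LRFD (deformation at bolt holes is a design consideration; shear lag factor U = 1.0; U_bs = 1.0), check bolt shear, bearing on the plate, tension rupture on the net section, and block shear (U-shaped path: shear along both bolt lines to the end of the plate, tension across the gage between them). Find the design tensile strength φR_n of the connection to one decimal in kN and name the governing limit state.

228.8 kN (net-section rupture governs)

Bolt shear: A_b = π(16)²/4 = 201.06 mm². φR_n = 0.75 × 579 × 201.06 × 10 × 1 = 873.1 kN.
Bearing (6 mm plate, F_u = 450 MPa): end bolts L_c = 26 − 18/2 = 17, R_n = min(1.2×17×6×450, 2.4×16×6×450) = 55.08 kN/bolt; interior L_c = 57 − 18 = 39, R_n = 103.68 kN/bolt. φR_n = 0.75 × (2×55.08 + 8×103.68) = 704.7 kN.
Tension rupture (net): A_n = (153 − 2×20)×6 = 678 mm² (U = 1.0, A_e = A_n). φR_n = 0.75 × 450 × 678 = 228.8 kN.
Block shear: shear path 2×[26+4×57] = 2×254 mm, A_gv = 3048, A_nv = 2×(254 − 4.5×20)×6 = 1968 mm²; tension across gage: (48 − 1×20)×6 = 168 mm². R_n = min(0.6×450×1968, 0.6×300×3048) + 1.0×450×168 = min(531.36, 548.64) + 75.6 = 606.96 kN. φR_n = 0.75 × 606.96 = 455.2 kN.
Governing: min(873.1, 704.7, 228.8, 455.2) = 228.8 kN → net-section rupture.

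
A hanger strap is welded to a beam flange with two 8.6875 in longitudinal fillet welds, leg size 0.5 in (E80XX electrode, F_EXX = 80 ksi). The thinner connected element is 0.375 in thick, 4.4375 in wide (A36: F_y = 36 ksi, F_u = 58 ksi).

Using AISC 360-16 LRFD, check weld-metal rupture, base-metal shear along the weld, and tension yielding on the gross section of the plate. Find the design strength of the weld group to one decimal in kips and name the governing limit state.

Weld metal: throat = 0.707×0.5 = 0.3535 in, L = 2×8.6875 = 17.375 in. φR_n = 0.75 × 0.6 × 80 × 0.3535 × 17.375 = 221.1 kips.
Base metal shear (0.375 in plate): yield φR_n = 1.0×0.6×36×0.375×17.375 = 140.7 kips; rupture φR_n = 0.75×0.6×58×0.375×17.375 = 170.1 kips; take 140.7 kips (yield).
Tension yield (gross): A_g = 4.4375×0.375 = 1.6641 in². φR_n = 0.90 × 36 × 1.6641 = 53.9 kips.
Governing: min(221.1, 140.7, 53.9) = 53.9 kips → gross-section yield.

53.9 kips (gross-section yield governs)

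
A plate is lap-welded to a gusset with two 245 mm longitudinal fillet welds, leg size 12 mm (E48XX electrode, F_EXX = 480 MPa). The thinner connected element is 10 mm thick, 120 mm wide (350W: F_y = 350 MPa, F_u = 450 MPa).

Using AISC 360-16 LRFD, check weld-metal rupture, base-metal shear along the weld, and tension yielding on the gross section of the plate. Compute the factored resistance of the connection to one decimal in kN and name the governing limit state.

Weld metal: throat = 0.707×12 = 8.484 mm, L = 2×245 = 490 mm. φR_n = 0.75 × 0.6 × 480 × 8.484 × 490 = 897.9 kN.
Base metal shear (10 mm plate): yield φR_n = 1.0×0.6×350×10×490 = 1029.0 kN; rupture φR_n = 0.75×0.6×450×10×490 = 992.3 kN; take 992.3 kN (rupture).
Tension yield (gross): A_g = 120×10 = 1200 mm². φR_n = 0.90 × 350 × 1200 = 378.0 kN.
Governing: min(897.9, 992.3, 378.0) = 378.0 kN → gross-section yield.

378.0 kN (gross-section yield governs)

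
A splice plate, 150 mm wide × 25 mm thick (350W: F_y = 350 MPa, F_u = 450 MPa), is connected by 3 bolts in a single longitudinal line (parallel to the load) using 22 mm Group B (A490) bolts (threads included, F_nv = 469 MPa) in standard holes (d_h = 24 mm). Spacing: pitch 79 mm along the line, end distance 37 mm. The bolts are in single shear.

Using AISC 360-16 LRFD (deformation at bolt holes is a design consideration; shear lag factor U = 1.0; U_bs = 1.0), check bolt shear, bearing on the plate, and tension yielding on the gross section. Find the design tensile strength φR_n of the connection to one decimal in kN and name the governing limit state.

Bolt shear: A_b = π(22)²/4 = 380.13 mm². φR_n = 0.75 × 469 × 380.13 × 3 × 1 = 401.1 kN.
Bearing (25 mm plate, F_u = 450 MPa): end bolts L_c = 37 − 24/2 = 25, R_n = min(1.2×25×25×450, 2.4×22×25×450) = 337.5 kN/bolt; interior L_c = 79 − 24 = 55, R_n = 594 kN/bolt. φR_n = 0.75 × (1×337.5 + 2×594) = 1144.1 kN.
Tension yield (gross): A_g = 150×25 = 3750 mm². φR_n = 0.90 × 350 × 3750 = 1181.3 kN.
Governing: min(401.1, 1144.1, 1181.3) = 401.1 kN → bolt shear.

401.1 kN (bolt shear governs)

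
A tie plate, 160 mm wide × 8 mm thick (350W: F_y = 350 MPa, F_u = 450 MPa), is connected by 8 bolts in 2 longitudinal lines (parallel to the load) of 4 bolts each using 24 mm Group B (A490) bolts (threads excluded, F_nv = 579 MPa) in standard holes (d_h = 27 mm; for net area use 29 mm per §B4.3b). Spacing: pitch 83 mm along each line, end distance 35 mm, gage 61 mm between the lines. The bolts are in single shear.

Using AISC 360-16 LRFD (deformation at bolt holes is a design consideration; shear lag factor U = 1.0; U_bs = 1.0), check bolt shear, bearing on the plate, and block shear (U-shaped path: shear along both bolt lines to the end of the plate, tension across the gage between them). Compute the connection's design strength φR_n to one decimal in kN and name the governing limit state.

Bolt shear: A_b = π(24)²/4 = 452.39 mm². φR_n = 0.75 × 579 × 452.39 × 8 × 1 = 1571.6 kN.
Bearing (8 mm plate, F_u = 450 MPa): end bolts L_c = 35 − 27/2 = 21.5, R_n = min(1.2×21.5×8×450, 2.4×24×8×450) = 92.88 kN/bolt; interior L_c = 83 − 27 = 56, R_n = 207.36 kN/bolt. φR_n = 0.75 × (2×92.88 + 6×207.36) = 1072.4 kN.
Block shear: shear path 2×[35+3×83] = 2×284 mm, A_gv = 4544, A_nv = 2×(284 − 3.5×29)×8 = 2920 mm²; tension across gage: (61 − 1×29)×8 = 256 mm². R_n = min(0.6×450×2920, 0.6×350×4544) + 1.0×450×256 = min(788.4, 954.24) + 115.2 = 903.6 kN. φR_n = 0.75 × 903.6 = 677.7 kN.
Governing: min(1571.6, 1072.4, 677.7) = 677.7 kN → block shear.

677.7 kN (block shear governs)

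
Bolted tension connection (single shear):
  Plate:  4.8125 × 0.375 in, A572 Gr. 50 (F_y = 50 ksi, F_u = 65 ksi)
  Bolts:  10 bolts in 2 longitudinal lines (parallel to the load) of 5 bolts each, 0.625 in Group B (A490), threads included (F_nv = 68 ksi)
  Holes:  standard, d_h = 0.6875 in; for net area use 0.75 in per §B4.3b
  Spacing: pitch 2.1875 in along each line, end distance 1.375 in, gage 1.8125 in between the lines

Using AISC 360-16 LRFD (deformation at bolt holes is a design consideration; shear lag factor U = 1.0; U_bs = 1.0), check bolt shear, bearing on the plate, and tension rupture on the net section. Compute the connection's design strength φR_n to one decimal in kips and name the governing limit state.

Bolt shear: A_b = π(0.625)²/4 = 0.3068 in². φR_n = 0.75 × 68 × 0.3068 × 10 × 1 = 156.5 kips.
Bearing (0.375 in plate, F_u = 65 ksi): end bolts L_c = 1.375 − 0.6875/2 = 1.03125, R_n = min(1.2×1.03125×0.375×65, 2.4×0.625×0.375×65) = 30.164 kips/bolt; interior L_c = 2.1875 − 0.6875 = 1.5, R_n = 36.563 kips/bolt. φR_n = 0.75 × (2×30.164 + 8×36.563) = 264.6 kips.
Tension rupture (net): A_n = (4.8125 − 2×0.75)×0.375 = 1.2422 in² (U = 1.0, A_e = A_n). φR_n = 0.75 × 65 × 1.2422 = 60.6 kips.
Governing: min(156.5, 264.6, 60.6) = 60.6 kips → net-section rupture.

60.6 kips (net-section rupture governs)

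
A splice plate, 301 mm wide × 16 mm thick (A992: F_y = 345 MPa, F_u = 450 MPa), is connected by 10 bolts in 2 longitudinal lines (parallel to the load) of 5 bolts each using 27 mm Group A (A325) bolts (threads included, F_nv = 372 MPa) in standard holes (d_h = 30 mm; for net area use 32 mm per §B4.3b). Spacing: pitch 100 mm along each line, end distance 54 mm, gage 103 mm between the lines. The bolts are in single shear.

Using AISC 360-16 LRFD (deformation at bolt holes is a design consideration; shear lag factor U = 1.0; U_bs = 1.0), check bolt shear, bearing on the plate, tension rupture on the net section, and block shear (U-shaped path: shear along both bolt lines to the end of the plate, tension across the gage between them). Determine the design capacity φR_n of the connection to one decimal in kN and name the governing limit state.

Bolt shear: A_b = π(27)²/4 = 572.56 mm². φR_n = 0.75 × 372 × 572.56 × 10 × 1 = 1597.4 kN.
Bearing (16 mm plate, F_u = 450 MPa): end bolts L_c = 54 − 30/2 = 39, R_n = min(1.2×39×16×450, 2.4×27×16×450) = 336.96 kN/bolt; interior L_c = 100 − 30 = 70, R_n = 466.56 kN/bolt. φR_n = 0.75 × (2×336.96 + 8×466.56) = 3304.8 kN.
Tension rupture (net): A_n = (301 − 2×32)×16 = 3792 mm² (U = 1.0, A_e = A_n). φR_n = 0.75 × 450 × 3792 = 1279.8 kN.
Block shear: shear path 2×[54+4×100] = 2×454 mm, A_gv = 14528, A_nv = 2×(454 − 4.5×32)×16 = 9920 mm²; tension across gage: (103 − 1×32)×16 = 1136 mm². R_n = min(0.6×450×9920, 0.6×345×14528) + 1.0×450×1136 = min(2678.4, 3007.3) + 511.2 = 3189.6 kN. φR_n = 0.75 × 3189.6 = 2392.2 kN.
Governing: min(1597.4, 3304.8, 1279.8, 2392.2) = 1279.8 kN → net-section rupture.

1279.8 kN (net-section rupture governs)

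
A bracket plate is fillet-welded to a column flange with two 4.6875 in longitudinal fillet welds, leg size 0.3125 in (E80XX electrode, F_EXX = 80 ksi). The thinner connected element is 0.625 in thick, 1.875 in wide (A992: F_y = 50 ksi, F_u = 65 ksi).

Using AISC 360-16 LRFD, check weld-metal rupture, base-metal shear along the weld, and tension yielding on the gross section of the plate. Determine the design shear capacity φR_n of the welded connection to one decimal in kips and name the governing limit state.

52.7 kips (gross-section yield governs)

Weld metal: throat = 0.707×0.3125 = 0.22094 in, L = 2×4.6875 = 9.375 in. φR_n = 0.75 × 0.6 × 80 × 0.22094 × 9.375 = 74.6 kips.
Base metal shear (0.625 in plate): yield φR_n = 1.0×0.6×50×0.625×9.375 = 175.8 kips; rupture φR_n = 0.75×0.6×65×0.625×9.375 = 171.4 kips; take 171.4 kips (rupture).
Tension yield (gross): A_g = 1.875×0.625 = 1.1719 in². φR_n = 0.90 × 50 × 1.1719 = 52.7 kips.
Governing: min(74.6, 171.4, 52.7) = 52.7 kips → gross-section yield.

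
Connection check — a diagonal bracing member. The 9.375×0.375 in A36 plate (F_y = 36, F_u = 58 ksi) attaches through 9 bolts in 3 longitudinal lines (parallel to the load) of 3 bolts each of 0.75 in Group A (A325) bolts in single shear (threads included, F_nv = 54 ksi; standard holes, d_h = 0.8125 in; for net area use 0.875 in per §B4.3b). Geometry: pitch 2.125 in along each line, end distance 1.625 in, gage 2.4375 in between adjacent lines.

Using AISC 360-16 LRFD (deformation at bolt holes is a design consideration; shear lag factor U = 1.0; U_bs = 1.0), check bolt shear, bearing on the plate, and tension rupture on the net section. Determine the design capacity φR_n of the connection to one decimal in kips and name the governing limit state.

110.1 kips (net-section rupture governs)

Bolt shear: A_b = π(0.75)²/4 = 0.44179 in². φR_n = 0.75 × 54 × 0.44179 × 9 × 1 = 161.0 kips.
Bearing (0.375 in plate, F_u = 58 ksi): end bolts L_c = 1.625 − 0.8125/2 = 1.21875, R_n = min(1.2×1.21875×0.375×58, 2.4×0.75×0.375×58) = 31.809 kips/bolt; interior L_c = 2.125 − 0.8125 = 1.3125, R_n = 34.256 kips/bolt. φR_n = 0.75 × (3×31.809 + 6×34.256) = 225.7 kips.
Tension rupture (net): A_n = (9.375 − 3×0.875)×0.375 = 2.5313 in² (U = 1.0, A_e = A_n). φR_n = 0.75 × 58 × 2.5313 = 110.1 kips.
Governing: min(161.0, 225.7, 110.1) = 110.1 kips → net-section rupture.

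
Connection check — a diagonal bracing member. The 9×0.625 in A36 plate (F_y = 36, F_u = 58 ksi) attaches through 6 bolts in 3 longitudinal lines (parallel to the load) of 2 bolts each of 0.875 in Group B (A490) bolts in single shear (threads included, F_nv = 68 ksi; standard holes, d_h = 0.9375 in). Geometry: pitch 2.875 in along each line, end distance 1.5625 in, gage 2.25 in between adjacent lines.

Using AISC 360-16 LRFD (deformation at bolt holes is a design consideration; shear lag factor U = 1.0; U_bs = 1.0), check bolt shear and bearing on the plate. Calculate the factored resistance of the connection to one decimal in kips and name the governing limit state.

184.0 kips (bolt shear governs)

Bolt shear: A_b = π(0.875)²/4 = 0.60132 in². φR_n = 0.75 × 68 × 0.60132 × 6 × 1 = 184.0 kips.
Bearing (0.625 in plate, F_u = 58 ksi): end bolts L_c = 1.5625 − 0.9375/2 = 1.09375, R_n = min(1.2×1.09375×0.625×58, 2.4×0.875×0.625×58) = 47.578 kips/bolt; interior L_c = 2.875 − 0.9375 = 1.9375, R_n = 76.125 kips/bolt. φR_n = 0.75 × (3×47.578 + 3×76.125) = 278.3 kips.
Governing: min(184.0, 278.3) = 184.0 kips → bolt shear.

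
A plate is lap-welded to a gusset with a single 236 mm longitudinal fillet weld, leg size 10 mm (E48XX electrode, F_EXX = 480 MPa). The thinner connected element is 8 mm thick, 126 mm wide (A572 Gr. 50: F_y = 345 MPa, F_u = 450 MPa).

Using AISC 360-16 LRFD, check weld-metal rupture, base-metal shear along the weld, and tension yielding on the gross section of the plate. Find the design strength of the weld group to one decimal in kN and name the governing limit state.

Weld metal: throat = 0.707×10 = 7.07 mm, L = 236 mm. φR_n = 0.75 × 0.6 × 480 × 7.07 × 236 = 360.4 kN.
Base metal shear (8 mm plate): yield φR_n = 1.0×0.6×345×8×236 = 390.8 kN; rupture φR_n = 0.75×0.6×450×8×236 = 382.3 kN; take 382.3 kN (rupture).
Tension yield (gross): A_g = 126×8 = 1008 mm². φR_n = 0.90 × 345 × 1008 = 313.0 kN.
Governing: min(360.4, 382.3, 313.0) = 313.0 kN → gross-section yield.

313.0 kN (gross-section yield governs)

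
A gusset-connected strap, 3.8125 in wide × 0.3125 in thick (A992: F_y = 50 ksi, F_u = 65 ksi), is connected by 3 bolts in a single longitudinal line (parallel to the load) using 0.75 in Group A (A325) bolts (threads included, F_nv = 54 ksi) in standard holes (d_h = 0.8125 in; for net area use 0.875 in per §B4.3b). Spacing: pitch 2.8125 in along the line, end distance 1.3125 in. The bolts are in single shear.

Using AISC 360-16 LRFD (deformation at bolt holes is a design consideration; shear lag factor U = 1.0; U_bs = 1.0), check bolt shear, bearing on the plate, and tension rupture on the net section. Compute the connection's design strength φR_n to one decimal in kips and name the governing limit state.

Bolt shear: A_b = π(0.75)²/4 = 0.44179 in². φR_n = 0.75 × 54 × 0.44179 × 3 × 1 = 53.7 kips.
Bearing (0.3125 in plate, F_u = 65 ksi): end bolts L_c = 1.3125 − 0.8125/2 = 0.90625, R_n = min(1.2×0.90625×0.3125×65, 2.4×0.75×0.3125×65) = 22.09 kips/bolt; interior L_c = 2.8125 − 0.8125 = 2, R_n = 36.563 kips/bolt. φR_n = 0.75 × (1×22.09 + 2×36.563) = 71.4 kips.
Tension rupture (net): A_n = (3.8125 − 1×0.875)×0.3125 = 0.91797 in² (U = 1.0, A_e = A_n). φR_n = 0.75 × 65 × 0.91797 = 44.8 kips.
Governing: min(53.7, 71.4, 44.8) = 44.8 kips → net-section rupture.

44.8 kips (net-section rupture governs)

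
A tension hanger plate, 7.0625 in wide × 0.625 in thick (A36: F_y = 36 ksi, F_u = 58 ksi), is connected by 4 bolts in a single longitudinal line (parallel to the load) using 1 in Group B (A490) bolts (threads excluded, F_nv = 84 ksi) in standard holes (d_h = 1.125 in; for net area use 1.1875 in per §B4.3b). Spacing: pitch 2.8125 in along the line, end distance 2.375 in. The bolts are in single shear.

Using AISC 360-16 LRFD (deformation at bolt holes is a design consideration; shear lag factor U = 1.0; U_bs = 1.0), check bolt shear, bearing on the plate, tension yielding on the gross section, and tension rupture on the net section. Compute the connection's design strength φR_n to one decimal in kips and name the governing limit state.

Bolt shear: A_b = π(1)²/4 = 0.7854 in². φR_n = 0.75 × 84 × 0.7854 × 4 × 1 = 197.9 kips.
Bearing (0.625 in plate, F_u = 58 ksi): end bolts L_c = 2.375 − 1.125/2 = 1.8125, R_n = min(1.2×1.8125×0.625×58, 2.4×1×0.625×58) = 78.844 kips/bolt; interior L_c = 2.8125 − 1.125 = 1.6875, R_n = 73.406 kips/bolt. φR_n = 0.75 × (1×78.844 + 3×73.406) = 224.3 kips.
Tension yield (gross): A_g = 7.0625×0.625 = 4.4141 in². φR_n = 0.90 × 36 × 4.4141 = 143.0 kips.
Tension rupture (net): A_n = (7.0625 − 1×1.1875)×0.625 = 3.6719 in² (U = 1.0, A_e = A_n). φR_n = 0.75 × 58 × 3.6719 = 159.7 kips.
Governing: min(197.9, 224.3, 143.0, 159.7) = 143.0 kips → gross-section yield.

143.0 kips (gross-section yield governs)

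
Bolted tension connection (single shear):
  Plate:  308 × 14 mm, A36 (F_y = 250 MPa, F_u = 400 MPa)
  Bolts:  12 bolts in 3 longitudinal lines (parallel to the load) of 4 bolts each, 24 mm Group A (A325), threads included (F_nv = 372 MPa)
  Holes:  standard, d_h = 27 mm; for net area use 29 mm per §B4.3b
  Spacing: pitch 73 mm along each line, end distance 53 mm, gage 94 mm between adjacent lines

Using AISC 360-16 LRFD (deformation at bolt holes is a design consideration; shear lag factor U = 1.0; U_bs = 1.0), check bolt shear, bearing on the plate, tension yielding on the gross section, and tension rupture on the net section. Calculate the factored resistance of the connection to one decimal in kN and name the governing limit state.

928.2 kN (net-section rupture governs)

Bolt shear: A_b = π(24)²/4 = 452.39 mm². φR_n = 0.75 × 372 × 452.39 × 12 × 1 = 1514.6 kN.
Bearing (14 mm plate, F_u = 400 MPa): end bolts L_c = 53 − 27/2 = 39.5, R_n = min(1.2×39.5×14×400, 2.4×24×14×400) = 265.44 kN/bolt; interior L_c = 73 − 27 = 46, R_n = 309.12 kN/bolt. φR_n = 0.75 × (3×265.44 + 9×309.12) = 2683.8 kN.
Tension yield (gross): A_g = 308×14 = 4312 mm². φR_n = 0.90 × 250 × 4312 = 970.2 kN.
Tension rupture (net): A_n = (308 − 3×29)×14 = 3094 mm² (U = 1.0, A_e = A_n). φR_n = 0.75 × 400 × 3094 = 928.2 kN.
Governing: min(1514.6, 2683.8, 970.2, 928.2) = 928.2 kN → net-section rupture.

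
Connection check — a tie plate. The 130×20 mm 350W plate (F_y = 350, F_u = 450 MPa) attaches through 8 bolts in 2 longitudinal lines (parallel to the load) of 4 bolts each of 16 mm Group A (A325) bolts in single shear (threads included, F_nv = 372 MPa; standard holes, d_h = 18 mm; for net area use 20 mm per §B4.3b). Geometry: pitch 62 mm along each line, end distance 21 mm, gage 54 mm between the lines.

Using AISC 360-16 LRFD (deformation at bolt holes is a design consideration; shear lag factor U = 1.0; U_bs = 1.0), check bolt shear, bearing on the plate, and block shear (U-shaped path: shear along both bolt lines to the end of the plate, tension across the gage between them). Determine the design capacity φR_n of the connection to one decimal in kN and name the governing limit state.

448.8 kN (bolt shear governs)

Bolt shear: A_b = π(16)²/4 = 201.06 mm². φR_n = 0.75 × 372 × 201.06 × 8 × 1 = 448.8 kN.
Bearing (20 mm plate, F_u = 450 MPa): end bolts L_c = 21 − 18/2 = 12, R_n = min(1.2×12×20×450, 2.4×16×20×450) = 129.6 kN/bolt; interior L_c = 62 − 18 = 44, R_n = 345.6 kN/bolt. φR_n = 0.75 × (2×129.6 + 6×345.6) = 1749.6 kN.
Block shear: shear path 2×[21+3×62] = 2×207 mm, A_gv = 8280, A_nv = 2×(207 − 3.5×20)×20 = 5480 mm²; tension across gage: (54 − 1×20)×20 = 680 mm². R_n = min(0.6×450×5480, 0.6×350×8280) + 1.0×450×680 = min(1479.6, 1738.8) + 306 = 1785.6 kN. φR_n = 0.75 × 1785.6 = 1339.2 kN.
Governing: min(448.8, 1749.6, 1339.2) = 448.8 kN → bolt shear.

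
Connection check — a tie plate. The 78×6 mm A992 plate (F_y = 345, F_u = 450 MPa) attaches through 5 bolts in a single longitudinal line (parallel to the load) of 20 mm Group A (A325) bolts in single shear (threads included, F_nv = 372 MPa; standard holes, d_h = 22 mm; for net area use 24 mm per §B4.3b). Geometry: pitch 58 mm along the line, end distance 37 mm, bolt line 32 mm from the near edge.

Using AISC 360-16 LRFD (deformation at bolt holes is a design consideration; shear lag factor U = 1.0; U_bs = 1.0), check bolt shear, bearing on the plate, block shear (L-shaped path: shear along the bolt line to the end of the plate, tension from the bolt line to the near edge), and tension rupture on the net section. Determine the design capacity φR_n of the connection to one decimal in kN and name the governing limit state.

109.4 kN (net-section rupture governs)

Bolt shear: A_b = π(20)²/4 = 314.16 mm². φR_n = 0.75 × 372 × 314.16 × 5 × 1 = 438.3 kN.
Bearing (6 mm plate, F_u = 450 MPa): end bolts L_c = 37 − 22/2 = 26, R_n = min(1.2×26×6×450, 2.4×20×6×450) = 84.24 kN/bolt; interior L_c = 58 − 22 = 36, R_n = 116.64 kN/bolt. φR_n = 0.75 × (1×84.24 + 4×116.64) = 413.1 kN.
Block shear: shear path 1×[37+4×58] = 1×269 mm, A_gv = 1614, A_nv = 1×(269 − 4.5×24)×6 = 966 mm²; tension to near edge: (32 − 0.5×24)×6 = 120 mm². R_n = min(0.6×450×966, 0.6×345×1614) + 1.0×450×120 = min(260.82, 334.1) + 54 = 314.82 kN. φR_n = 0.75 × 314.82 = 236.1 kN.
Tension rupture (net): A_n = (78 − 1×24)×6 = 324 mm² (U = 1.0, A_e = A_n). φR_n = 0.75 × 450 × 324 = 109.4 kN.
Governing: min(438.3, 413.1, 236.1, 109.4) = 109.4 kN → net-section rupture.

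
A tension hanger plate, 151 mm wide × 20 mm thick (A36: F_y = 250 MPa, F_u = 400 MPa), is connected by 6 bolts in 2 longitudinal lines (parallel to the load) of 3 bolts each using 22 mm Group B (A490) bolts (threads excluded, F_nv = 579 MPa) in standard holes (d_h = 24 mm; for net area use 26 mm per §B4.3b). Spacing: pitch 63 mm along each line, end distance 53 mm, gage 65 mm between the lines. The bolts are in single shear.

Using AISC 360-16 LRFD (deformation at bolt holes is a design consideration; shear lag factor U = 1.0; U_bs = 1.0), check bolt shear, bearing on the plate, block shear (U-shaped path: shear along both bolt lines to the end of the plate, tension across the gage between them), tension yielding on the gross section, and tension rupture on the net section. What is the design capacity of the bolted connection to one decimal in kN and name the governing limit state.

Bolt shear: A_b = π(22)²/4 = 380.13 mm². φR_n = 0.75 × 579 × 380.13 × 6 × 1 = 990.4 kN.
Bearing (20 mm plate, F_u = 400 MPa): end bolts L_c = 53 − 24/2 = 41, R_n = min(1.2×41×20×400, 2.4×22×20×400) = 393.6 kN/bolt; interior L_c = 63 − 24 = 39, R_n = 374.4 kN/bolt. φR_n = 0.75 × (2×393.6 + 4×374.4) = 1713.6 kN.
Block shear: shear path 2×[53+2×63] = 2×179 mm, A_gv = 7160, A_nv = 2×(179 − 2.5×26)×20 = 4560 mm²; tension across gage: (65 − 1×26)×20 = 780 mm². R_n = min(0.6×400×4560, 0.6×250×7160) + 1.0×400×780 = min(1094.4, 1074) + 312 = 1386 kN. φR_n = 0.75 × 1386 = 1039.5 kN.
Tension yield (gross): A_g = 151×20 = 3020 mm². φR_n = 0.90 × 250 × 3020 = 679.5 kN.
Tension rupture (net): A_n = (151 − 2×26)×20 = 1980 mm² (U = 1.0, A_e = A_n). φR_n = 0.75 × 400 × 1980 = 594.0 kN.
Governing: min(990.4, 1713.6, 1039.5, 679.5, 594.0) = 594.0 kN → net-section rupture.

594.0 kN (net-section rupture governs)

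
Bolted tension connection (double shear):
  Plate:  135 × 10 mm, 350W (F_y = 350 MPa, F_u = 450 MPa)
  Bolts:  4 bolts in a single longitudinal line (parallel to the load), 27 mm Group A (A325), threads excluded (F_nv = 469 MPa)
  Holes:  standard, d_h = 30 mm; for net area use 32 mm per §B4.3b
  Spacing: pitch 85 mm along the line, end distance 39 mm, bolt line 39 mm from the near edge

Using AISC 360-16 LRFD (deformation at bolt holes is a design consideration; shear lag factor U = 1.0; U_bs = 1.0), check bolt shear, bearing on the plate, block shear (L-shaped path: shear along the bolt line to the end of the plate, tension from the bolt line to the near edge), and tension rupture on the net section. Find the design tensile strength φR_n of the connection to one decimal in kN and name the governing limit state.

Bolt shear: A_b = π(27)²/4 = 572.56 mm². φR_n = 0.75 × 469 × 572.56 × 4 × 2 = 1611.2 kN.
Bearing (10 mm plate, F_u = 450 MPa): end bolts L_c = 39 − 30/2 = 24, R_n = min(1.2×24×10×450, 2.4×27×10×450) = 129.6 kN/bolt; interior L_c = 85 − 30 = 55, R_n = 291.6 kN/bolt. φR_n = 0.75 × (1×129.6 + 3×291.6) = 753.3 kN.
Block shear: shear path 1×[39+3×85] = 1×294 mm, A_gv = 2940, A_nv = 1×(294 − 3.5×32)×10 = 1820 mm²; tension to near edge: (39 − 0.5×32)×10 = 230 mm². R_n = min(0.6×450×1820, 0.6×350×2940) + 1.0×450×230 = min(491.4, 617.4) + 103.5 = 594.9 kN. φR_n = 0.75 × 594.9 = 446.2 kN.
Tension rupture (net): A_n = (135 − 1×32)×10 = 1030 mm² (U = 1.0, A_e = A_n). φR_n = 0.75 × 450 × 1030 = 347.6 kN.
Governing: min(1611.2, 753.3, 446.2, 347.6) = 347.6 kN → net-section rupture.

347.6 kN (net-section rupture governs)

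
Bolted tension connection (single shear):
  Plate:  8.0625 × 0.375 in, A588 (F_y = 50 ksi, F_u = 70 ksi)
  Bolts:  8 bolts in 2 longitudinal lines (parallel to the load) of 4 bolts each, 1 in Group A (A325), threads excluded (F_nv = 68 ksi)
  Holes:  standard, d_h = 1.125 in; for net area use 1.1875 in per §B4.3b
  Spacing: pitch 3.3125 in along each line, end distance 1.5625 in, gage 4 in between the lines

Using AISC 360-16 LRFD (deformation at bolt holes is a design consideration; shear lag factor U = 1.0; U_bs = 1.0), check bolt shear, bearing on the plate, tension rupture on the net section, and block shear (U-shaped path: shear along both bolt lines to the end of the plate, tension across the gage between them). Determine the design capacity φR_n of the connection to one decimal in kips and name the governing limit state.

Bolt shear: A_b = π(1)²/4 = 0.7854 in². φR_n = 0.75 × 68 × 0.7854 × 8 × 1 = 320.4 kips.
Bearing (0.375 in plate, F_u = 70 ksi): end bolts L_c = 1.5625 − 1.125/2 = 1, R_n = min(1.2×1×0.375×70, 2.4×1×0.375×70) = 31.5 kips/bolt; interior L_c = 3.3125 − 1.125 = 2.1875, R_n = 63 kips/bolt. φR_n = 0.75 × (2×31.5 + 6×63) = 330.8 kips.
Tension rupture (net): A_n = (8.0625 − 2×1.1875)×0.375 = 2.1328 in² (U = 1.0, A_e = A_n). φR_n = 0.75 × 70 × 2.1328 = 112.0 kips.
Block shear: shear path 2×[1.5625+3×3.3125] = 2×11.5 in, A_gv = 8.625, A_nv = 2×(11.5 − 3.5×1.1875)×0.375 = 5.5078 in²; tension across gage: (4 − 1×1.1875)×0.375 = 1.0547 in². R_n = min(0.6×70×5.5078, 0.6×50×8.625) + 1.0×70×1.0547 = min(231.33, 258.75) + 73.829 = 305.16 kips. φR_n = 0.75 × 305.16 = 228.9 kips.
Governing: min(320.4, 330.8, 112.0, 228.9) = 112.0 kips → net-section rupture.

112.0 kips (net-section rupture governs)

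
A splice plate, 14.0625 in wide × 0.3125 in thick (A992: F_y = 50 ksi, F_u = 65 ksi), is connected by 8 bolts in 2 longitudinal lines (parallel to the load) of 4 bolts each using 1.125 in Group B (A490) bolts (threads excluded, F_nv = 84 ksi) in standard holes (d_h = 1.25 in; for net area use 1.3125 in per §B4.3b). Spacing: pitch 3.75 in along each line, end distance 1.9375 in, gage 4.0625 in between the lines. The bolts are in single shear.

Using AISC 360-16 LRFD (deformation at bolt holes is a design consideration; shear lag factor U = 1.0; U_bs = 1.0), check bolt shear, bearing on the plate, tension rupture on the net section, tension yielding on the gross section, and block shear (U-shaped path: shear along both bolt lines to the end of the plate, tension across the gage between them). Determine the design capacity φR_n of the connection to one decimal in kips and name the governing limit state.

Bolt shear: A_b = π(1.125)²/4 = 0.99402 in². φR_n = 0.75 × 84 × 0.99402 × 8 × 1 = 501.0 kips.
Bearing (0.3125 in plate, F_u = 65 ksi): end bolts L_c = 1.9375 − 1.25/2 = 1.3125, R_n = min(1.2×1.3125×0.3125×65, 2.4×1.125×0.3125×65) = 31.992 kips/bolt; interior L_c = 3.75 − 1.25 = 2.5, R_n = 54.844 kips/bolt. φR_n = 0.75 × (2×31.992 + 6×54.844) = 294.8 kips.
Tension rupture (net): A_n = (14.0625 − 2×1.3125)×0.3125 = 3.5742 in² (U = 1.0, A_e = A_n). φR_n = 0.75 × 65 × 3.5742 = 174.2 kips.
Tension yield (gross): A_g = 14.0625×0.3125 = 4.3945 in². φR_n = 0.90 × 50 × 4.3945 = 197.8 kips.
Block shear: shear path 2×[1.9375+3×3.75] = 2×13.1875 in, A_gv = 8.2422, A_nv = 2×(13.1875 − 3.5×1.3125)×0.3125 = 5.3711 in²; tension across gage: (4.0625 − 1×1.3125)×0.3125 = 0.85938 in². R_n = min(0.6×65×5.3711, 0.6×50×8.2422) + 1.0×65×0.85938 = min(209.47, 247.27) + 55.86 = 265.33 kips. φR_n = 0.75 × 265.33 = 199.0 kips.
Governing: min(501.0, 294.8, 174.2, 197.8, 199.0) = 174.2 kips → net-section rupture.

174.2 kips (net-section rupture governs)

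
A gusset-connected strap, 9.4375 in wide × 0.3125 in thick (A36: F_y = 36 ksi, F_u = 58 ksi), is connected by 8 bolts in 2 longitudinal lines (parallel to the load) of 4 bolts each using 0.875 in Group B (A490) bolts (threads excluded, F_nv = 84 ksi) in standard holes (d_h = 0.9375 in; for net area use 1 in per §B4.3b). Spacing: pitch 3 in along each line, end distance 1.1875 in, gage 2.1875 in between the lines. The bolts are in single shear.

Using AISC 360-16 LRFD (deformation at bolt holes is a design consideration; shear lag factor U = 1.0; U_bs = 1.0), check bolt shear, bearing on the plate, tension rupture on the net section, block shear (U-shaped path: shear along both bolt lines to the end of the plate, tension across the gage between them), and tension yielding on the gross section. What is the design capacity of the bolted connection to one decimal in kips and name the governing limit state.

95.6 kips (gross-section yield governs)

Bolt shear: A_b = π(0.875)²/4 = 0.60132 in². φR_n = 0.75 × 84 × 0.60132 × 8 × 1 = 303.1 kips.
Bearing (0.3125 in plate, F_u = 58 ksi): end bolts L_c = 1.1875 − 0.9375/2 = 0.71875, R_n = min(1.2×0.71875×0.3125×58, 2.4×0.875×0.3125×58) = 15.633 kips/bolt; interior L_c = 3 − 0.9375 = 2.0625, R_n = 38.063 kips/bolt. φR_n = 0.75 × (2×15.633 + 6×38.063) = 194.7 kips.
Tension rupture (net): A_n = (9.4375 − 2×1)×0.3125 = 2.3242 in² (U = 1.0, A_e = A_n). φR_n = 0.75 × 58 × 2.3242 = 101.1 kips.
Block shear: shear path 2×[1.1875+3×3] = 2×10.1875 in, A_gv = 6.3672, A_nv = 2×(10.1875 − 3.5×1)×0.3125 = 4.1797 in²; tension across gage: (2.1875 − 1×1)×0.3125 = 0.37109 in². R_n = min(0.6×58×4.1797, 0.6×36×6.3672) + 1.0×58×0.37109 = min(145.45, 137.53) + 21.523 = 159.05 kips. φR_n = 0.75 × 159.05 = 119.3 kips.
Tension yield (gross): A_g = 9.4375×0.3125 = 2.9492 in². φR_n = 0.90 × 36 × 2.9492 = 95.6 kips.
Governing: min(303.1, 194.7, 101.1, 119.3, 95.6) = 95.6 kips → gross-section yield.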